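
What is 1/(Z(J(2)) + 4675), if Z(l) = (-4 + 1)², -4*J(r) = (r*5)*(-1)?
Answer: 1/4684 ≈ 0.00021349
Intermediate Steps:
J(r) = 5*r/4 (J(r) = -r*5*(-1)/4 = -5*r*(-1)/4 = -(-5)*r/4 = 5*r/4)
Z(l) = 9 (Z(l) = (-3)² = 9)
1/(Z(J(2)) + 4675) = 1/(9 + 4675) = 1/4684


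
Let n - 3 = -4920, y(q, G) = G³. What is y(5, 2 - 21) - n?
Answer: -1942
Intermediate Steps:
n = -4917 (n = 3 - 4920 = -4917)
y(5, 2 - 21) - n = (2 - 21)³ - 1*(-4917) = (-19)³ + 4917 = -6859 + 4917 = -1942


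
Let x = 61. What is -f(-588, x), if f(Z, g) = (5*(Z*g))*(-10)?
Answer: -1793400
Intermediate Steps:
f(Z, g) = -50*Z*g (f(Z, g) = (5*Z*g)*(-10) = -50*Z*g)
-f(-588, x) = -(-50)*(-588)*61 = -1*1793400 = -1793400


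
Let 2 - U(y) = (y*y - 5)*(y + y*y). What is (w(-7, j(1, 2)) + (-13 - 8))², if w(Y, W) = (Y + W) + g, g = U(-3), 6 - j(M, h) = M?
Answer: 2025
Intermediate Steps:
j(M, h) = 6 - M
U(y) = 2 - (-5 + y²)*(y + y²) (U(y) = 2 - (y*y - 5)*(y + y*y) = 2 - (y² - 5)*(y + y²) = 2 - (-5 + y²)*(y + y²))
g = -22 (g = 2 - 1*(-3)³ - 1*(-3)⁴ + 5*(-3) + 5*(-3)² = 2 - 1*(-27) - 1*81 - 15 + 5*9 = 2 + 27 - 81 - 15 + 45 = -22)
w(Y, W) = -22 + W + Y (w(Y, W) = (Y + W) - 22 = (W + Y) - 22 = -22 + W + Y)
(w(-7, j(1, 2)) + (-13 - 8))² = ((-22 + (6 - 1*1) - 7) + (-13 - 8))² = ((-22 + (6 - 1) - 7) - 21)² = ((-22 + 5 - 7) - 21)² = (-24 - 21)² = (-45)² = 2025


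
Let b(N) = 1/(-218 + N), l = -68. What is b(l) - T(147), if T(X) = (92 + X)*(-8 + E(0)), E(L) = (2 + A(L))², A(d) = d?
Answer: 273415/286 ≈ 956.00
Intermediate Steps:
E(L) = (2 + L)²
T(X) = -368 - 4*X (T(X) = (92 + X)*(-8 + (2 + 0)²) = (92 + X)*(-8 + 2²) = (92 + X)*(-8 + 4) = (92 + X)*(-4) = -368 - 4*X)
b(l) - T(147) = 1/(-218 - 68) - (-368 - 4*147) = 1/(-286) - (-368 - 588) = -1/286 - 1*(-956) = -1/286 + 956 = 273415/286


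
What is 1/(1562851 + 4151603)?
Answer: 1/5714454 ≈ 1.7499e-7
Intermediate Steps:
1/(1562851 + 4151603) = 1/5714454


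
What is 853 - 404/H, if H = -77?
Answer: 66085/77 ≈ 858.25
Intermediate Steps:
853 - 404/H = 853 - 404/(-77) = 853 - 1/77*(-404) = 853 + 404/77 = 66085/77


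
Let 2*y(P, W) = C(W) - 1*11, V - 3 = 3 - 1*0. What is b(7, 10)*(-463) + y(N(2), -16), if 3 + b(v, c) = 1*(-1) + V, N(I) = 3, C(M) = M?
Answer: -1879/2 ≈ -939.50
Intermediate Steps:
V = 6 (V = 3 + (3 - 1*0) = 3 + (3 + 0) = 3 + 3 = 6)
y(P, W) = -11/2 + W/2 (y(P, W) = (W - 1*11)/2 = (W - 11)/2 = (-11 + W)/2 = -11/2 + W/2)
b(v, c) = 2 (b(v, c) = -3 + (1*(-1) + 6) = -3 + (-1 + 6) = -3 + 5 = 2)
b(7, 10)*(-463) + y(N(2), -16) = 2*(-463) + (-11/2 + (½)*(-16)) = -926 + (-11/2 - 8) = -926 - 27/2 = -1879/2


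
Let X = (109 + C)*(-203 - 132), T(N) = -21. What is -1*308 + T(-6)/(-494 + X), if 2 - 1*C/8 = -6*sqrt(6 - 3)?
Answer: -34887162471/113270329 - 37520*sqrt(3)/113270329 ≈ -308.00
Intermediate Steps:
C = 16 + 48*sqrt(3) (C = 16 - (-48)*sqrt(6 - 3) = 16 - (-48)*sqrt(3) = 16 + 48*sqrt(3) ≈ 99.138)
X = -41875 - 16080*sqrt(3) (X = (109 + (16 + 48*sqrt(3)))*(-203 - 132) = (125 + 48*sqrt(3))*(-335) = -41875 - 16080*sqrt(3) ≈ -69726.)
-1*308 + T(-6)/(-494 + X) = -1*308 - 21/(-494 + (-41875 - 16080*sqrt(3))) = -308 - 21/(-42369 - 16080*sqrt(3))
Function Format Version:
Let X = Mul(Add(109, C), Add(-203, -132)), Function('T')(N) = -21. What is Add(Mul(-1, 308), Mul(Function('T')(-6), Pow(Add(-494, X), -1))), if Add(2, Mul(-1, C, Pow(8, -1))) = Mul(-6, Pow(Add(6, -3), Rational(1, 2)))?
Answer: Add(Rational(-34887162471, 113270329), Mul(Rational(-37520, 113270329), Pow(3, Rational(1, 2)))) ≈ -308.00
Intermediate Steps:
C = Add(16, Mul(48, Pow(3, Rational(1, 2)))) (C = Add(16, Mul(-8, Mul(-6, Pow(Add(6, -3), Rational(1, 2))))) = Add(16, Mul(-8, Mul(-6, Pow(3, Rational(1, 2))))) = Add(16, Mul(48, Pow(3, Rational(1, 2)))) ≈ 99.138)
X = Add(-41875, Mul(-16080, Pow(3, Rational(1, 2)))) (X = Mul(Add(109, Add(16, Mul(48, Pow(3, Rational(1, 2))))), Add(-203, -132)) = Mul(Add(125, Mul(48, Pow(3, Rational(1, 2)))), -335) = Add(-41875, Mul(-16080, Pow(3, Rational(1, 2)))) ≈ -69726.)
Add(Mul(-1, 308), Mul(Function('T')(-6), Pow(Add(-494, X), -1))) = Add(Mul(-1, 308), Mul(-21, Pow(Add(-494, Add(-41875, Mul(-16080, Pow(3, Rational(1, 2))))), -1))) = Add(-308, Mul(-21, Pow(Add(-42369, Mul(-16080, Pow(3, Rational(1, 2)))), -1)))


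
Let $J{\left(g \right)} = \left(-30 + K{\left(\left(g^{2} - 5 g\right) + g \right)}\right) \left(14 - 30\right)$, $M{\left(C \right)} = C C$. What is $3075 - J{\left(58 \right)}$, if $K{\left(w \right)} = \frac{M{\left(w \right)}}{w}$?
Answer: $52707$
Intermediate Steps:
$M{\left(C \right)} = C^{2}$
$K{\left(w \right)} = w$ ($K{\left(w \right)} = \frac{w^{2}}{w} = w$)
$J{\left(g \right)} = 480 - 16 g^{2} + 64 g$ ($J{\left(g \right)} = \left(-30 + \left(\left(g^{2} - 5 g\right) + g\right)\right) \left(14 - 30\right) = \left(-30 + \left(g^{2} - 4 g\right)\right) \left(-16\right) = \left(-30 + g^{2} - 4 g\right) \left(-16\right) = 480 - 16 g^{2} + 64 g$)
$3075 - J{\left(58 \right)} = 3075 - \left(480 - 928 \left(-4 + 58\right)\right) = 3075 - \left(480 - 928 \cdot 54\right) = 3075 - \left(480 - 50112\right) = 3075 - -49632 = 3075 + 49632 = 52707$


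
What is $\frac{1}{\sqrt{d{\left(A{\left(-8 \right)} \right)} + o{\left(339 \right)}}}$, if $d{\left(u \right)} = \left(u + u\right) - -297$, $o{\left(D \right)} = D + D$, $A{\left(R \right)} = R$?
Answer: $\frac{\sqrt{959}}{959} \approx 0.032292$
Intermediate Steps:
$o{\left(D \right)} = 2 D$
$d{\left(u \right)} = 297 + 2 u$ ($d{\left(u \right)} = 2 u + 297 = 297 + 2 u$)
$\frac{1}{\sqrt{d{\left(A{\left(-8 \right)} \right)} + o{\left(339 \right)}}} = \frac{1}{\sqrt{\left(297 + 2 \left(-8\right)\right) + 2 \cdot 339}} = \frac{1}{\sqrt{\left(297 - 16\right) + 678}} = \frac{1}{\sqrt{281 + 678}} = \frac{1}{\sqrt{959}} = \frac{\sqrt{959}}{959}$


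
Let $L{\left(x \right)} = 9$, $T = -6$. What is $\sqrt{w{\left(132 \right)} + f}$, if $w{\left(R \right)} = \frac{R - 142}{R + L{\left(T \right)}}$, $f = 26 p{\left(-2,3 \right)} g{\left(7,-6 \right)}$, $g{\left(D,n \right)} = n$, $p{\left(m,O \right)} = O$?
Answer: $\frac{i \sqrt{9305718}}{141} \approx 21.635 i$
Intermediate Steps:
$f = -468$ ($f = 26 \cdot 3 \left(-6\right) = 78 \left(-6\right) = -468$)
$w{\left(R \right)} = \frac{-142 + R}{9 + R}$ ($w{\left(R \right)} = \frac{R - 142}{R + 9} = \frac{-142 + R}{9 + R}$)
$\sqrt{w{\left(132 \right)} + f} = \sqrt{\frac{-142 + 132}{9 + 132} - 468} = \sqrt{\frac{1}{141} \left(-10\right) - 468} = \sqrt{- \frac{10}{141} - 468} = \sqrt{- \frac{65998}{141}} = \frac{i \sqrt{9305718}}{141}$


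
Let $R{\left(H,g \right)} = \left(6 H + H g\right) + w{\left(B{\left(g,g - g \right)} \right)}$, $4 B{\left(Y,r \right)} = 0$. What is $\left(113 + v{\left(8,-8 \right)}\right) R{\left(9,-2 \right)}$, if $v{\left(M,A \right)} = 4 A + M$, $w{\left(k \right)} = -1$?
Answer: $3115$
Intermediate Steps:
$B{\left(Y,r \right)} = 0$ ($B{\left(Y,r \right)} = \frac{1}{4} \cdot 0 = 0$)
$R{\left(H,g \right)} = -1 + 6 H + H g$ ($R{\left(H,g \right)} = \left(6 H + H g\right) - 1 = -1 + 6 H + H g$)
$v{\left(M,A \right)} = M + 4 A$
$\left(113 + v{\left(8,-8 \right)}\right) R{\left(9,-2 \right)} = \left(113 + \left(8 + 4 \left(-8\right)\right)\right) \left(-1 + 6 \cdot 9 + 9 \left(-2\right)\right) = \left(113 + \left(8 - 32\right)\right) \left(-1 + 54 - 18\right) = \left(113 - 24\right) 35 = 89 \cdot 35 = 3115$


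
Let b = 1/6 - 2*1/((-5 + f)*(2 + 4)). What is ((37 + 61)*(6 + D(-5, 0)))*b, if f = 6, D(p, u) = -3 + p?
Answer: 98/3 ≈ 32.667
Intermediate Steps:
b = -1/6 (b = 1/6 - 2*1/((-5 + 6)*(2 + 4)) = 1*(1/6) - 2/(6*1) = 1/6 - 2/6 = 1/6 - 2*1/6 = 1/6 - 1/3 = -1/6 ≈ -0.16667)
((37 + 61)*(6 + D(-5, 0)))*b = ((37 + 61)*(6 + (-3 - 5)))*(-1/6) = (98*(6 - 8))*(-1/6) = (98*(-2))*(-1/6) = -196*(-1/6) = 98/3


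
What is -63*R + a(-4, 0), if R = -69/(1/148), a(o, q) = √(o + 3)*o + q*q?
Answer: 643356 - 4*I ≈ 6.4336e+5 - 4.0*I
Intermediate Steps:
a(o, q) = q² + o*√(3 + o) (a(o, q) = √(3 + o)*o + q² = o*√(3 + o) + q² = q² + o*√(3 + o))
R = -10212 (R = -69/1/148 = -69*148 = -10212)
-63*R + a(-4, 0) = -63*(-10212) + (0² - 4*√(3 - 4)) = 643356 + (0 - 4*I) = 643356 - 4*I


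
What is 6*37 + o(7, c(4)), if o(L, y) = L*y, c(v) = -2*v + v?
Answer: 194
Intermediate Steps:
c(v) = -v
6*37 + o(7, c(4)) = 6*37 + 7*(-1*4) = 222 + 7*(-4) = 222 - 28 = 194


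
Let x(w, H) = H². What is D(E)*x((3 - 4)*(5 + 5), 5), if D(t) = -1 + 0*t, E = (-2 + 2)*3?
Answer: -25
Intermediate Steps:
E = 0 (E = 0*3 = 0)
D(t) = -1 (D(t) = -1 + 0 = -1)
D(E)*x((3 - 4)*(5 + 5), 5) = -1*5² = -1*25 = -25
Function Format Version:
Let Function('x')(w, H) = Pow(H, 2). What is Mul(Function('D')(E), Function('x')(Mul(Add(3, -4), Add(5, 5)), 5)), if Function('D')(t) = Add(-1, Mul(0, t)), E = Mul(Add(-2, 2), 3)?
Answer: -25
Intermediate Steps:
E = 0 (E = Mul(0, 3) = 0)
Function('D')(t) = -1 (Function('D')(t) = Add(-1, 0) = -1)
Mul(Function('D')(E), Function('x')(Mul(Add(3, -4), Add(5, 5)), 5)) = Mul(-1, Pow(5, 2)) = Mul(-1, 25) = -25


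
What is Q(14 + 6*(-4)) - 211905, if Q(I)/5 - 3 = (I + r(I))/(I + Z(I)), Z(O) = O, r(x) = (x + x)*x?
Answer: -423875/2 ≈ -2.1194e+5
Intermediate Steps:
r(x) = 2*x² (r(x) = (2*x)*x = 2*x²)
Q(I) = 15 + 5*(I + 2*I²)/(2*I) (Q(I) = 15 + 5*((I + 2*I²)/(I + I)) = 15 + 5*((I + 2*I²)/((2*I))) = 15 + 5*((I + 2*I²)*(1/(2*I))) = 15 + 5*((I + 2*I²)/(2*I)) = 15 + 5*(I + 2*I²)/(2*I))
Q(14 + 6*(-4)) - 211905 = (35/2 + 5*(14 + 6*(-4))) - 211905 = (35/2 + 5*(14 - 24)) - 211905 = (35/2 + 5*(-10)) - 211905 = (35/2 - 50) - 211905 = -65/2 - 211905 = -423875/2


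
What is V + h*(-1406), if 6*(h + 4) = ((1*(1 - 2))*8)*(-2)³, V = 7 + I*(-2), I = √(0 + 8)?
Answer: -28099/3 - 4*√2 ≈ -9372.0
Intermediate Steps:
I = 2*√2 (I = √8 = 2*√2 ≈ 2.8284)
V = 7 - 4*√2 (V = 7 + (2*√2)*(-2) = 7 - 4*√2 ≈ 1.3431)
h = 20/3 (h = -4 + (((1*(1 - 2))*8)*(-2)³)/6 = -4 + (((1*(-1))*8)*(-8))/6 = -4 + (-1*8*(-8))/6 = -4 + (-8*(-8))/6 = -4 + (⅙)*64 = -4 + 32/3 = 20/3 ≈ 6.6667)
V + h*(-1406) = (7 - 4*√2) + (20/3)*(-1406) = (7 - 4*√2) - 28120/3 = -28099/3 - 4*√2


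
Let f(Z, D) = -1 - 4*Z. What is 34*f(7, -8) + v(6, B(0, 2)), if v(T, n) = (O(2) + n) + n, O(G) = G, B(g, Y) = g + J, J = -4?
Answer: -992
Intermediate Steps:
B(g, Y) = -4 + g (B(g, Y) = g - 4 = -4 + g)
v(T, n) = 2 + 2*n (v(T, n) = (2 + n) + n = 2 + 2*n)
34*f(7, -8) + v(6, B(0, 2)) = 34*(-1 - 4*7) + (2 + 2*(-4 + 0)) = 34*(-1 - 28) + (2 + 2*(-4)) = 34*(-29) + (2 - 8) = -986 - 6 = -992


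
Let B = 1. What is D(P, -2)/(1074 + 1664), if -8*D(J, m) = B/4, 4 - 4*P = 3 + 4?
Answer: -1/87616 ≈ -1.1413e-5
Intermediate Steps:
P = -3/4 (P = 1 - (3 + 4)/4 = 1 - 1/4*7 = 1 - 7/4 = -3/4 ≈ -0.75000)
D(J, m) = -1/32 (D(J, m) = -1/(8*4) = -1/8*1/4 = -1/32)
D(P, -2)/(1074 + 1664) = -1/(32*(1074 + 1664)) = -1/32/2738 = -1/32*1/2738 = -1/87616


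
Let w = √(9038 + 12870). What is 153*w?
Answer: 306*√5477 ≈ 22646.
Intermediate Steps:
w = 2*√5477 (w = √21908 = 2*√5477 ≈ 148.01)
153*w = 153*(2*√5477) = 306*√5477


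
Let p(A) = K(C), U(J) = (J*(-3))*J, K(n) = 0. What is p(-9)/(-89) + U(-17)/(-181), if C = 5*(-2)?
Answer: 867/181 ≈ 4.7901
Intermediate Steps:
C = -10
U(J) = -3*J**2 (U(J) = (-3*J)*J = -3*J**2)
p(A) = 0
p(-9)/(-89) + U(-17)/(-181) = 0/(-89) - 3*(-17)**2/(-181) = 0*(-1/89) - 3*289*(-1/181) = 0 - 867*(-1/181) = 0 + 867/181 = 867/181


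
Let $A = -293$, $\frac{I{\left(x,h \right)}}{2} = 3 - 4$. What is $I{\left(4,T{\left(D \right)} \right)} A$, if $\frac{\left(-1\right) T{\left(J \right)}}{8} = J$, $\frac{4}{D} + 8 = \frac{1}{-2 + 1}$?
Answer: $586$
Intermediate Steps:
$D = - \frac{4}{9}$ ($D = \frac{4}{-8 + \frac{1}{-2 + 1}} = \frac{4}{-8 + \frac{1}{-1}} = \frac{4}{-8 - 1} = \frac{4}{-9} = 4 \left(- \frac{1}{9}\right) = - \frac{4}{9} \approx -0.44444$)
$T{\left(J \right)} = - 8 J$
$I{\left(x,h \right)} = -2$ ($I{\left(x,h \right)} = 2 \left(3 - 4\right) = 2 \left(-1\right) = -2$)
$I{\left(4,T{\left(D \right)} \right)} A = \left(-2\right) \left(-293\right) = 586$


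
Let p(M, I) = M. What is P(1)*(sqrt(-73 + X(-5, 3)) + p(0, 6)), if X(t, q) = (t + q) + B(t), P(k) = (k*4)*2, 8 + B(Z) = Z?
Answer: 16*I*sqrt(22) ≈ 75.047*I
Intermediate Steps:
B(Z) = -8 + Z
P(k) = 8*k (P(k) = (4*k)*2 = 8*k)
X(t, q) = -8 + q + 2*t (X(t, q) = (t + q) + (-8 + t) = (q + t) + (-8 + t) = -8 + q + 2*t)
P(1)*(sqrt(-73 + X(-5, 3)) + p(0, 6)) = (8*1)*(sqrt(-73 + (-8 + 3 + 2*(-5))) + 0) = 8*(sqrt(-73 + (-8 + 3 - 10)) + 0) = 8*(sqrt(-73 - 15) + 0) = 8*(sqrt(-88) + 0) = 8*(2*I*sqrt(22) + 0) = 8*(2*I*sqrt(22)) = 16*I*sqrt(22)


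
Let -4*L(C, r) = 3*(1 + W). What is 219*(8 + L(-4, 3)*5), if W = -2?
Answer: 10293/4 ≈ 2573.3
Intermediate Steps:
L(C, r) = ¾ (L(C, r) = -3*(1 - 2)/4 = -3*(-1)/4 = -¼*(-3) = ¾)
219*(8 + L(-4, 3)*5) = 219*(8 + (¾)*5) = 219*(8 + 15/4) = 219*(47/4) = 10293/4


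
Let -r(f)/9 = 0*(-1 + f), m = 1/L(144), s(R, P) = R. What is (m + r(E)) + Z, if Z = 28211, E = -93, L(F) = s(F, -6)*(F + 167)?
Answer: 1263401425/44784 ≈ 28211.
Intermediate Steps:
L(F) = F*(167 + F) (L(F) = F*(F + 167) = F*(167 + F))
m = 1/44784 (m = 1/(144*(167 + 144)) = 1/(144*311) = 1/44784 ≈ 2.2329e-5)
r(f) = 0 (r(f) = -0*(-1 + f) = -9*0 = 0)
(m + r(E)) + Z = (1/44784 + 0) + 28211 = 1/44784 + 28211 = 1263401425/44784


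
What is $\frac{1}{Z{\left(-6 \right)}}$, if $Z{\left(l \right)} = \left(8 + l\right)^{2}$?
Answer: $\frac{1}{4} \approx 0.25$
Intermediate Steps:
$\frac{1}{Z{\left(-6 \right)}} = \frac{1}{\left(8 - 6\right)^{2}} = \frac{1}{2^{2}} = \frac{1}{4}$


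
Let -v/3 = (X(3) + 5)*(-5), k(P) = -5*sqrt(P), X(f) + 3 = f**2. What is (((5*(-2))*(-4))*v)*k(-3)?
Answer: -33000*I*sqrt(3) ≈ -57158.0*I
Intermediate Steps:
X(f) = -3 + f**2
v = 165 (v = -3*((-3 + 3**2) + 5)*(-5) = -3*((-3 + 9) + 5)*(-5) = -3*(6 + 5)*(-5) = -33*(-5) = -3*(-55) = 165)
(((5*(-2))*(-4))*v)*k(-3) = (((5*(-2))*(-4))*165)*(-5*I*sqrt(3)) = (-10*(-4)*165)*(-5*I*sqrt(3)) = (40*165)*(-5*I*sqrt(3)) = 6600*(-5*I*sqrt(3)) = -33000*I*sqrt(3)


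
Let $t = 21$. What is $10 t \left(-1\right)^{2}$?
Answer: $210$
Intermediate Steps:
$10 t \left(-1\right)^{2} = 10 \cdot 21 \left(-1\right)^{2} = 210 \cdot 1 = 210$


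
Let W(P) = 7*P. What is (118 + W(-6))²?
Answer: 5776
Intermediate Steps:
(118 + W(-6))² = (118 + 7*(-6))² = (118 - 42)² = 76² = 5776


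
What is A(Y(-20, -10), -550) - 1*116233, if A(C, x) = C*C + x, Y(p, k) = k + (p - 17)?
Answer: -114574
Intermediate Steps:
Y(p, k) = -17 + k + p (Y(p, k) = k + (-17 + p) = -17 + k + p)
A(C, x) = x + C**2 (A(C, x) = C**2 + x = x + C**2)
A(Y(-20, -10), -550) - 1*116233 = (-550 + (-17 - 10 - 20)**2) - 1*116233 = (-550 + (-47)**2) - 116233 = (-550 + 2209) - 116233 = 1659 - 116233 = -114574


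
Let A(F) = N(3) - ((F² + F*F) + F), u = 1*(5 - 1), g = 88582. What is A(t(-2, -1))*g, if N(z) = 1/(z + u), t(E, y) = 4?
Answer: -22234082/7 ≈ -3.1763e+6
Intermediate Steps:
u = 4 (u = 1*4 = 4)
N(z) = 1/(4 + z) (N(z) = 1/(z + 4) = 1/(4 + z))
A(F) = ⅐ - F - 2*F² (A(F) = 1/(4 + 3) - ((F² + F*F) + F) = 1/7 - ((F² + F²) + F) = ⅐ - (2*F² + F) = ⅐ - (F + 2*F²) = ⅐ + (-F - 2*F²) = ⅐ - F - 2*F²)
A(t(-2, -1))*g = (⅐ - 1*4 - 2*4²)*88582 = (⅐ - 4 - 2*16)*88582 = (⅐ - 4 - 32)*88582 = -251/7*88582 = -22234082/7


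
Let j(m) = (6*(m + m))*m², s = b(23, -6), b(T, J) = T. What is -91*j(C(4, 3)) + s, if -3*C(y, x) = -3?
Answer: -1069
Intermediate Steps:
C(y, x) = 1 (C(y, x) = -⅓*(-3) = 1)
s = 23
j(m) = 12*m³ (j(m) = (6*(2*m))*m² = (12*m)*m² = 12*m³)
-91*j(C(4, 3)) + s = -1092*1³ + 23 = -1092 + 23 = -1069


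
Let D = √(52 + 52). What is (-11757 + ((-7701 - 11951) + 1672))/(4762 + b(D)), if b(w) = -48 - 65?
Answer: -29737/4649 ≈ -6.3964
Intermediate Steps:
D = 2*√26 (D = √104 = 2*√26 ≈ 10.198)
b(w) = -113
(-11757 + ((-7701 - 11951) + 1672))/(4762 + b(D)) = (-11757 + ((-7701 - 11951) + 1672))/(4762 - 113) = (-11757 + (-19652 + 1672))/4649 = (-11757 - 17980)*(1/4649) = -29737*1/4649 = -29737/4649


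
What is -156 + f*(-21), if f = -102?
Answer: 1986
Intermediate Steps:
-156 + f*(-21) = -156 - 102*(-21) = -156 + 2142 = 1986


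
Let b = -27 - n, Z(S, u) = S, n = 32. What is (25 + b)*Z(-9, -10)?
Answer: 306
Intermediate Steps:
b = -59 (b = -27 - 1*32 = -27 - 32 = -59)
(25 + b)*Z(-9, -10) = (25 - 59)*(-9) = -34*(-9) = 306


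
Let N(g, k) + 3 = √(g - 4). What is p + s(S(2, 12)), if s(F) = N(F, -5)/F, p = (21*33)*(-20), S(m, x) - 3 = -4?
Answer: -13857 - I*√5 ≈ -13857.0 - 2.2361*I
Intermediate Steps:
S(m, x) = -1 (S(m, x) = 3 - 4 = -1)
N(g, k) = -3 + √(-4 + g) (N(g, k) = -3 + √(g - 4) = -3 + √(-4 + g))
p = -13860 (p = 693*(-20) = -13860)
s(F) = (-3 + √(-4 + F))/F
p + s(S(2, 12)) = -13860 + (-3 + √(-4 - 1))/(-1) = -13860 - (-3 + √(-5)) = -13860 - (-3 + I*√5) = -13860 + (3 - I*√5) = -13857 - I*√5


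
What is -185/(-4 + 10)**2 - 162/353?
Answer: -71137/12708 ≈ -5.5978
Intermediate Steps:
-185/(-4 + 10)**2 - 162/353 = -185/(6**2) - 162*1/353 = -185/36 - 162/353 = -71137/12708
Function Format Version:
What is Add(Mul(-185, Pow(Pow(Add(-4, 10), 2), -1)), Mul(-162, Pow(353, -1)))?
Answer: Rational(-71137, 12708) ≈ -5.5978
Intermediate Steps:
Add(Mul(-185, Pow(Pow(Add(-4, 10), 2), -1)), Mul(-162, Pow(353, -1))) = Add(Mul(-185, Pow(Pow(6, 2), -1)), Mul(-162, Rational(1, 353))) = Add(Mul(-185, Pow(36, -1)), Rational(-162, 353)) = Add(Mul(-185, Rational(1, 36)), Rational(-162, 353)) = Add(Rational(-185, 36), Rational(-162, 353)) = Rational(-71137, 12708)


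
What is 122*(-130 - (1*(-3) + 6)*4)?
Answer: -17324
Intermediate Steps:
122*(-130 - (1*(-3) + 6)*4) = 122*(-130 - (-3 + 6)*4) = 122*(-130 - 1*3*4) = 122*(-130 - 3*4) = 122*(-130 - 12) = 122*(-142) = -17324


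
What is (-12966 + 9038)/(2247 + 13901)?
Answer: -982/4037 ≈ -0.24325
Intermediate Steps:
(-12966 + 9038)/(2247 + 13901) = -3928/16148 = -3928*1/16148 = -982/4037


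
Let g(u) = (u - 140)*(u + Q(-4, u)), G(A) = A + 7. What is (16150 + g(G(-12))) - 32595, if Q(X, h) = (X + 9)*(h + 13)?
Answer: -21520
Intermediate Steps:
G(A) = 7 + A
Q(X, h) = (9 + X)*(13 + h)
g(u) = (-140 + u)*(65 + 6*u) (g(u) = (u - 140)*(u + (117 + 9*u + 13*(-4) - 4*u)) = (-140 + u)*(u + (117 + 9*u - 52 - 4*u)) = (-140 + u)*(u + (65 + 5*u)) = (-140 + u)*(65 + 6*u))
(16150 + g(G(-12))) - 32595 = (16150 + (-9100 - 775*(7 - 12) + 6*(7 - 12)²)) - 32595 = (16150 + (-9100 - 775*(-5) + 6*(-5)²)) - 32595 = (16150 + (-9100 + 3875 + 6*25)) - 32595 = (16150 + (-9100 + 3875 + 150)) - 32595 = (16150 - 5075) - 32595 = 11075 - 32595 = -21520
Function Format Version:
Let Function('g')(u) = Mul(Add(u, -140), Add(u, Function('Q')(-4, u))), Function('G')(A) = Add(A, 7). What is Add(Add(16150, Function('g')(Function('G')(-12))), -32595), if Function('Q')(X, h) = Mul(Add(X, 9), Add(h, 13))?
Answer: -21520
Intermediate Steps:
Function('G')(A) = Add(7, A)
Function('Q')(X, h) = Mul(Add(9, X), Add(13, h))
Function('g')(u) = Mul(Add(-140, u), Add(65, Mul(6, u))) (Function('g')(u) = Mul(Add(u, -140), Add(u, Add(117, Mul(9, u), Mul(13, -4), Mul(-4, u)))) = Mul(Add(-140, u), Add(u, Add(117, Mul(9, u), -52, Mul(-4, u)))) = Mul(Add(-140, u), Add(u, Add(65, Mul(5, u)))) = Mul(Add(-140, u), Add(65, Mul(6, u))))
Add(Add(16150, Function('g')(Function('G')(-12))), -32595) = Add(Add(16150, Add(-9100, Mul(-775, Add(7, -12)), Mul(6, Pow(Add(7, -12), 2)))), -32595) = Add(Add(16150, Add(-9100, Mul(-775, -5), Mul(6, Pow(-5, 2)))), -32595) = Add(Add(16150, Add(-9100, 3875, Mul(6, 25))), -32595) = Add(Add(16150, Add(-9100, 3875, 150)), -32595) = Add(Add(16150, -5075), -32595) = Add(11075, -32595) = -21520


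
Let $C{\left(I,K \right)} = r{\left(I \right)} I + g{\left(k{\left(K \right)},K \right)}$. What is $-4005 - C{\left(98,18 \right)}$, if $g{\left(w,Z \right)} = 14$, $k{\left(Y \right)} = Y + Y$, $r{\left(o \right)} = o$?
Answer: $-13623$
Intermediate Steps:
$k{\left(Y \right)} = 2 Y$
$C{\left(I,K \right)} = 14 + I^{2}$ ($C{\left(I,K \right)} = I I + 14 = I^{2} + 14 = 14 + I^{2}$)
$-4005 - C{\left(98,18 \right)} = -4005 - \left(14 + 98^{2}\right) = -4005 - \left(14 + 9604\right) = -4005 - 9618 = -13623$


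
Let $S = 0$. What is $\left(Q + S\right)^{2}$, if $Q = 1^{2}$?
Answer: $1$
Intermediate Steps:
$Q = 1$
$\left(Q + S\right)^{2} = \left(1 + 0\right)^{2} = 1^{2} = 1$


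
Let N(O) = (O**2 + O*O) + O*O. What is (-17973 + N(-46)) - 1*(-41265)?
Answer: 29640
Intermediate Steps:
N(O) = 3*O**2 (N(O) = (O**2 + O**2) + O**2 = 2*O**2 + O**2 = 3*O**2)
(-17973 + N(-46)) - 1*(-41265) = (-17973 + 3*(-46)**2) - 1*(-41265) = (-17973 + 3*2116) + 41265 = (-17973 + 6348) + 41265 = -11625 + 41265 = 29640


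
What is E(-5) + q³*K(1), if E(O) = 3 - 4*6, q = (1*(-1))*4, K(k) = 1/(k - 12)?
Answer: -167/11 ≈ -15.182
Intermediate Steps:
K(k) = 1/(-12 + k)
q = -4 (q = -1*4 = -4)
E(O) = -21 (E(O) = 3 - 24 = -21)
E(-5) + q³*K(1) = -21 + (-4)³/(-12 + 1) = -21 - 64/(-11) = -21 - 64*(-1/11) = -21 + 64/11 = -167/11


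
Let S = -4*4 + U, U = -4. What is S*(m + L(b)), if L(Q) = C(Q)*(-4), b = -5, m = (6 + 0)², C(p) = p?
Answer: -1120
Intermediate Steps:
m = 36 (m = 6² = 36)
L(Q) = -4*Q (L(Q) = Q*(-4) = -4*Q)
S = -20 (S = -4*4 - 4 = -16 - 4 = -20)
S*(m + L(b)) = -20*(36 - 4*(-5)) = -20*(36 + 20) = -20*56 = -1120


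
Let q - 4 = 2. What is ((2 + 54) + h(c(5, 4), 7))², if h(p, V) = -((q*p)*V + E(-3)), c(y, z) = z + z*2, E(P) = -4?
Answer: 197136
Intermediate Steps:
q = 6 (q = 4 + 2 = 6)
c(y, z) = 3*z (c(y, z) = z + 2*z = 3*z)
h(p, V) = 4 - 6*V*p (h(p, V) = -((6*p)*V - 4) = -(6*V*p - 4) = -(-4 + 6*V*p) = 4 - 6*V*p)
((2 + 54) + h(c(5, 4), 7))² = ((2 + 54) + (4 - 6*7*3*4))² = (56 + (4 - 6*7*12))² = (56 + (4 - 504))² = (56 - 500)² = (-444)² = 197136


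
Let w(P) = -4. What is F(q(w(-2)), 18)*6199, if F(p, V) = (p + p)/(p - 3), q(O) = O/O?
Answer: -6199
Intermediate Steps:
q(O) = 1
F(p, V) = 2*p/(-3 + p) (F(p, V) = (2*p)/(-3 + p) = 2*p/(-3 + p))
F(q(w(-2)), 18)*6199 = (2*1/(-3 + 1))*6199 = (2*1/(-2))*6199 = (2*1*(-1/2))*6199 = -1*6199 = -6199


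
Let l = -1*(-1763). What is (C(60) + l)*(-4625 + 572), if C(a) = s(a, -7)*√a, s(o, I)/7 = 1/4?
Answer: -7145439 - 28371*√15/2 ≈ -7.2004e+6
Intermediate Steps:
s(o, I) = 7/4
l = 1763
C(a) = 7*√a/4
(C(60) + l)*(-4625 + 572) = (7*√60/4 + 1763)*(-4625 + 572) = (7*(2*√15)/4 + 1763)*(-4053) = (7*√15/2 + 1763)*(-4053) = (1763 + 7*√15/2)*(-4053) = -7145439 - 28371*√15/2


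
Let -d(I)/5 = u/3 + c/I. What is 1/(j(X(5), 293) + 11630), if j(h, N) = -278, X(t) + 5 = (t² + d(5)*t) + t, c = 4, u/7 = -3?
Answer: 1/11352 ≈ 8.8090e-5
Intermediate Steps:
u = -21 (u = 7*(-3) = -21)
d(I) = 35 - 20/I (d(I) = -5*(-21/3 + 4/I) = -5*(-21*⅓ + 4/I) = -5*(-7 + 4/I) = 35 - 20/I)
X(t) = -5 + t² + 32*t (X(t) = -5 + ((t² + (35 - 20/5)*t) + t) = -5 + ((t² + (35 - 20*⅕)*t) + t) = -5 + ((t² + (35 - 4)*t) + t) = -5 + ((t² + 31*t) + t) = -5 + (t² + 32*t) = -5 + t² + 32*t)
1/(j(X(5), 293) + 11630) = 1/(-278 + 11630) = 1/11352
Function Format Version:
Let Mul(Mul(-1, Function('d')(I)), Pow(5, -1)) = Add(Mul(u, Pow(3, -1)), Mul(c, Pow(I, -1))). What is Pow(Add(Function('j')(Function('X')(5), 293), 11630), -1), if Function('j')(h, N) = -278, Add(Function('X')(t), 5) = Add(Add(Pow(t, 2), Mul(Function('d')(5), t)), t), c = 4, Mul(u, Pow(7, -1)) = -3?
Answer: Rational(1, 11352) ≈ 8.8090e-5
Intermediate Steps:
u = -21 (u = Mul(7, -3) = -21)
Function('d')(I) = Add(35, Mul(-20, Pow(I, -1))) (Function('d')(I) = Mul(-5, Add(Mul(-21, Pow(3, -1)), Mul(4, Pow(I, -1)))) = Mul(-5, Add(Mul(-21, Rational(1, 3)), Mul(4, Pow(I, -1)))) = Mul(-5, Add(-7, Mul(4, Pow(I, -1)))) = Add(35, Mul(-20, Pow(I, -1))))
Function('X')(t) = Add(-5, Pow(t, 2), Mul(32, t)) (Function('X')(t) = Add(-5, Add(Add(Pow(t, 2), Mul(Add(35, Mul(-20, Pow(5, -1))), t)), t)) = Add(-5, Add(Add(Pow(t, 2), Mul(Add(35, Mul(-20, Rational(1, 5))), t)), t)) = Add(-5, Add(Add(Pow(t, 2), Mul(Add(35, -4), t)), t)) = Add(-5, Add(Add(Pow(t, 2), Mul(31, t)), t)) = Add(-5, Add(Pow(t, 2), Mul(32, t))) = Add(-5, Pow(t, 2), Mul(32, t)))
Pow(Add(Function('j')(Function('X')(5), 293), 11630), -1) = Pow(Add(-278, 11630), -1) = Pow(11352, -1) = Rational(1, 11352)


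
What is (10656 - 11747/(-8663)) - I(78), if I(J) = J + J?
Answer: 90973247/8663 ≈ 10501.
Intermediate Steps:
I(J) = 2*J
(10656 - 11747/(-8663)) - I(78) = (10656 - 11747/(-8663)) - 2*78 = (10656 - 11747*(-1)/8663) - 1*156 = (10656 - 1*(-11747/8663)) - 156 = (10656 + 11747/8663) - 156 = 92324675/8663 - 156 = 90973247/8663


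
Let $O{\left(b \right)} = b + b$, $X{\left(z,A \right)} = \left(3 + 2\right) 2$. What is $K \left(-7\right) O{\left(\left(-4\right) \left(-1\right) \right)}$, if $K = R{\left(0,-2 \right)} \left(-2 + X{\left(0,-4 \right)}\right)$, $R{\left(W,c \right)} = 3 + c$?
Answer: $-448$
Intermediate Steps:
$X{\left(z,A \right)} = 10$ ($X{\left(z,A \right)} = 5 \cdot 2 = 10$)
$K = 8$ ($K = \left(3 - 2\right) \left(-2 + 10\right) = 1 \cdot 8 = 8$)
$O{\left(b \right)} = 2 b$
$K \left(-7\right) O{\left(\left(-4\right) \left(-1\right) \right)} = 8 \left(-7\right) 2 \left(\left(-4\right) \left(-1\right)\right) = - 56 \cdot 2 \cdot 4 = \left(-56\right) 8 = -448$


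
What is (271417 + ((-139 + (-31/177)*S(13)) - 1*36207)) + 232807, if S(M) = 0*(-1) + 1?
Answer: 82814375/177 ≈ 4.6788e+5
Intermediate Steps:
S(M) = 1 (S(M) = 0 + 1 = 1)
(271417 + ((-139 + (-31/177)*S(13)) - 1*36207)) + 232807 = (271417 + ((-139 - 31/177*1) - 1*36207)) + 232807 = (271417 + ((-139 - 31*1/177*1) - 36207)) + 232807 = (271417 + ((-139 - 31/177*1) - 36207)) + 232807 = (271417 + ((-139 - 31/177) - 36207)) + 232807 = (271417 + (-24634/177 - 36207)) + 232807 = (271417 - 6433273/177) + 232807 = 41607536/177 + 232807 = 82814375/177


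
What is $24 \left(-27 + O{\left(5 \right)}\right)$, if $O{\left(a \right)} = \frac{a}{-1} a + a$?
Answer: $-1128$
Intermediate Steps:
$O{\left(a \right)} = a - a^{2}$ ($O{\left(a \right)} = a \left(-1\right) a + a = - a a + a = - a^{2} + a = a - a^{2}$)
$24 \left(-27 + O{\left(5 \right)}\right) = 24 \left(-27 + 5 \left(1 - 5\right)\right) = 24 \left(-27 + 5 \left(-4\right)\right) = 24 \left(-27 - 20\right) = 24 \left(-47\right) = -1128$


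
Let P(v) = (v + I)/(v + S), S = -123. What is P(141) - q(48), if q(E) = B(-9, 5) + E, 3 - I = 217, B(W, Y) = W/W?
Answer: -955/18 ≈ -53.056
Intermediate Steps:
B(W, Y) = 1
I = -214 (I = 3 - 1*217 = 3 - 217 = -214)
P(v) = (-214 + v)/(-123 + v) (P(v) = (v - 214)/(v - 123) = (-214 + v)/(-123 + v))
q(E) = 1 + E
P(141) - q(48) = (-214 + 141)/(-123 + 141) - (1 + 48) = -73/18 - 1*49 = (1/18)*(-73) - 49 = -73/18 - 49 = -955/18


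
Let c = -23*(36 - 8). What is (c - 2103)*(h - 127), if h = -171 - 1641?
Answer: 5326433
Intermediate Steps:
c = -644 (c = -23*28 = -644)
h = -1812
(c - 2103)*(h - 127) = (-644 - 2103)*(-1812 - 127) = -2747*(-1939) = 5326433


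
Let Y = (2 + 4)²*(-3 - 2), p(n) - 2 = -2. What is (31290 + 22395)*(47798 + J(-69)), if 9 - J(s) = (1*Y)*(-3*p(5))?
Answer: 2566518795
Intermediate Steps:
p(n) = 0 (p(n) = 2 - 2 = 0)
Y = -180 (Y = 6²*(-5) = 36*(-5) = -180)
J(s) = 9 (J(s) = 9 - 1*(-180)*(-3*0) = 9 - (-180)*0 = 9 - 1*0 = 9 + 0 = 9)
(31290 + 22395)*(47798 + J(-69)) = (31290 + 22395)*(47798 + 9) = 53685*47807 = 2566518795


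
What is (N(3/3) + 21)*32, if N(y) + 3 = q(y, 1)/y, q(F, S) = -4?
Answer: 448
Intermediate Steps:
N(y) = -3 - 4/y
(N(3/3) + 21)*32 = ((-3 - 4/1) + 21)*32 = ((-3 - 4*1) + 21)*32 = ((-3 - 4) + 21)*32 = (-7 + 21)*32 = 14*32 = 448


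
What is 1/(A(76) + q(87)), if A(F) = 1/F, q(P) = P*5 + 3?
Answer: 76/33289 ≈ 0.0022830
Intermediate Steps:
q(P) = 3 + 5*P (q(P) = 5*P + 3 = 3 + 5*P)
1/(A(76) + q(87)) = 1/(1/76 + (3 + 5*87)) = 1/(1/76 + (3 + 435)) = 1/(1/76 + 438) = 1/(33289/76) = 76/33289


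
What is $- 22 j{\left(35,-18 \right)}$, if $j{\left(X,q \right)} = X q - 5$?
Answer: $13970$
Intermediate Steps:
$j{\left(X,q \right)} = -5 + X q$
$- 22 j{\left(35,-18 \right)} = - 22 \left(-5 + 35 \left(-18\right)\right) = - 22 \left(-5 - 630\right) = \left(-22\right) \left(-635\right) = 13970$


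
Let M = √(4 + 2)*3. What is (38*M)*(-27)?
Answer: -3078*√6 ≈ -7539.5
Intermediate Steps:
M = 3*√6 (M = √6*3 = 3*√6 ≈ 7.3485)
(38*M)*(-27) = (38*(3*√6))*(-27) = (114*√6)*(-27) = -3078*√6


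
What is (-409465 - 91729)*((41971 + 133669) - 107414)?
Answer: -34194461844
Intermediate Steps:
(-409465 - 91729)*((41971 + 133669) - 107414) = -501194*(175640 - 107414) = -501194*68226 = -34194461844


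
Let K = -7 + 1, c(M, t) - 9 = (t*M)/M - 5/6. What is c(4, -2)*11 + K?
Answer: 371/6 ≈ 61.833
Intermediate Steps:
c(M, t) = 49/6 + t (c(M, t) = 9 + ((t*M)/M - 5/6) = 9 + ((M*t)/M - 5*⅙) = 9 + (t - ⅚) = 9 + (-⅚ + t) = 49/6 + t)
K = -6
c(4, -2)*11 + K = (49/6 - 2)*11 - 6 = (37/6)*11 - 6 = 407/6 - 6 = 371/6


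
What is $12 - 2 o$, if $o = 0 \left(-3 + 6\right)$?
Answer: $12$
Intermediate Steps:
$o = 0$ ($o = 0 \cdot 3 = 0$)
$12 - 2 o = 12 - 0 = 12 + 0 = 12$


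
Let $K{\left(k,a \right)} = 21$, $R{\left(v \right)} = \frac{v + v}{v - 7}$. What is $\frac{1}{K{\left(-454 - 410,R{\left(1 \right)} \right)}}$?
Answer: $\frac{1}{21} \approx 0.047619$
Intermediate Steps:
$R{\left(v \right)} = \frac{2 v}{-7 + v}$
$\frac{1}{K{\left(-454 - 410,R{\left(1 \right)} \right)}} = \frac{1}{21}$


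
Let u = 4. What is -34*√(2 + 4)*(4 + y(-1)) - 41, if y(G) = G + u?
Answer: -41 - 238*√6 ≈ -623.98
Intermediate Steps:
y(G) = 4 + G (y(G) = G + 4 = 4 + G)
-34*√(2 + 4)*(4 + y(-1)) - 41 = -34*√(2 + 4)*(4 + (4 - 1)) - 41 = -34*√6*(4 + 3) - 41 = -34*√6*7 - 41 = -238*√6 - 41 = -41 - 238*√6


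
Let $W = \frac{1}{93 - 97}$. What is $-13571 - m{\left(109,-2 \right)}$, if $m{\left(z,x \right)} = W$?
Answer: $- \frac{54283}{4} \approx -13571.0$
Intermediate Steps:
$W = - \frac{1}{4}$ ($W = \frac{1}{-4} = - \frac{1}{4} \approx -0.25$)
$m{\left(z,x \right)} = - \frac{1}{4}$
$-13571 - m{\left(109,-2 \right)} = -13571 - - \frac{1}{4} = -13571 + \frac{1}{4} = - \frac{54283}{4}$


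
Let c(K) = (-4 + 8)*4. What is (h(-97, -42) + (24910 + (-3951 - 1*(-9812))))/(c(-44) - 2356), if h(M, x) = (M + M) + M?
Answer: -508/39 ≈ -13.026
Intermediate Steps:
h(M, x) = 3*M (h(M, x) = 2*M + M = 3*M)
c(K) = 16 (c(K) = 4*4 = 16)
(h(-97, -42) + (24910 + (-3951 - 1*(-9812))))/(c(-44) - 2356) = (3*(-97) + (24910 + (-3951 - 1*(-9812))))/(16 - 2356) = (-291 + (24910 + (-3951 + 9812)))/(-2340) = (-291 + (24910 + 5861))*(-1/2340) = (-291 + 30771)*(-1/2340) = 30480*(-1/2340) = -508/39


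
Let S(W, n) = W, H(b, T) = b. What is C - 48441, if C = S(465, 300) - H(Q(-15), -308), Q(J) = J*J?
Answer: -48201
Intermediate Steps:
Q(J) = J²
C = 240 (C = 465 - 1*(-15)² = 465 - 1*225 = 465 - 225 = 240)
C - 48441 = 240 - 48441 = -48201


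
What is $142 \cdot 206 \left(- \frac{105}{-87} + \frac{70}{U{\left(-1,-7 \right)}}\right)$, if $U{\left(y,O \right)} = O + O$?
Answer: $- \frac{3217720}{29} \approx -1.1096 \cdot 10^{5}$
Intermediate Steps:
$U{\left(y,O \right)} = 2 O$
$142 \cdot 206 \left(- \frac{105}{-87} + \frac{70}{U{\left(-1,-7 \right)}}\right) = 142 \cdot 206 \left(- \frac{105}{-87} + \frac{70}{2 \left(-7\right)}\right) = 29252 \left(\left(-105\right) \left(- \frac{1}{87}\right) + \frac{70}{-14}\right) = 29252 \left(\frac{35}{29} + 70 \left(- \frac{1}{14}\right)\right) = 29252 \left(\frac{35}{29} - 5\right) = 29252 \left(- \frac{110}{29}\right) = - \frac{3217720}{29}$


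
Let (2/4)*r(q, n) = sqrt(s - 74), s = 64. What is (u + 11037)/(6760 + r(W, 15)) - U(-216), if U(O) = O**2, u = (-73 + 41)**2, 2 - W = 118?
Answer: (-93312*sqrt(10) + 315382499*I)/(2*(sqrt(10) - 3380*I)) ≈ -46654.0 - 0.0016692*I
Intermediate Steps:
W = -116 (W = 2 - 1*118 = 2 - 118 = -116)
r(q, n) = 2*I*sqrt(10) (r(q, n) = 2*sqrt(64 - 74) = 2*sqrt(-10) = 2*(I*sqrt(10)) = 2*I*sqrt(10))
u = 1024 (u = (-32)**2 = 1024)
(u + 11037)/(6760 + r(W, 15)) - U(-216) = (1024 + 11037)/(6760 + 2*I*sqrt(10)) - 1*(-216)**2 = 12061/(6760 + 2*I*sqrt(10)) - 1*46656 = 12061/(6760 + 2*I*sqrt(10)) - 46656 = -46656 + 12061/(6760 + 2*I*sqrt(10))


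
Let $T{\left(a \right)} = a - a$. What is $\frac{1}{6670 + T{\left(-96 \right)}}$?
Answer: $\frac{1}{6670} \approx 0.00014993$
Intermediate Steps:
$T{\left(a \right)} = 0$
$\frac{1}{6670 + T{\left(-96 \right)}} = \frac{1}{6670 + 0} = \frac{1}{6670}$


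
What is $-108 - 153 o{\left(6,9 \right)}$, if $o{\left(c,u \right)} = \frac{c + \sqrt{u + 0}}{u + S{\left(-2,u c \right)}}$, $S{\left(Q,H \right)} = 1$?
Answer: $- \frac{2457}{10} \approx -245.7$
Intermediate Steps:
$o{\left(c,u \right)} = \frac{c + \sqrt{u}}{1 + u}$ ($o{\left(c,u \right)} = \frac{c + \sqrt{u + 0}}{u + 1} = \frac{c + \sqrt{u}}{1 + u}$)
$-108 - 153 o{\left(6,9 \right)} = -108 - 153 \frac{6 + \sqrt{9}}{1 + 9} = -108 - 153 \frac{6 + 3}{10} = -108 - 153 \cdot \frac{1}{10} \cdot 9 = -108 - \frac{1377}{10} = - \frac{2457}{10}$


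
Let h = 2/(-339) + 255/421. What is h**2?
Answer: 7327873609/20368712961 ≈ 0.35976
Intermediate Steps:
h = 85603/142719 (h = 2*(-1/339) + 255*(1/421) = -2/339 + 255/421 = 85603/142719 ≈ 0.59980)
h**2 = (85603/142719)**2 = 7327873609/20368712961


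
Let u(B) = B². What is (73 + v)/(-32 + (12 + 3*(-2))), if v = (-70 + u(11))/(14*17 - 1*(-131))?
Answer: -346/123 ≈ -2.8130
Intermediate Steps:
v = 17/123 (v = (-70 + 11²)/(14*17 - 1*(-131)) = (-70 + 121)/(238 + 131) = 51/369 = 51*(1/369) = 17/123 ≈ 0.13821)
(73 + v)/(-32 + (12 + 3*(-2))) = (73 + 17/123)/(-32 + (12 + 3*(-2))) = 8996/(123*(-32 + (12 - 6))) = 8996/(123*(-32 + 6)) = (8996/123)/(-26) = (8996/123)*(-1/26) = -346/123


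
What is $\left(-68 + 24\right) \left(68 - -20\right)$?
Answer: $-3872$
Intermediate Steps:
$\left(-68 + 24\right) \left(68 - -20\right) = - 44 \left(68 + 20\right) = \left(-44\right) 88 = -3872$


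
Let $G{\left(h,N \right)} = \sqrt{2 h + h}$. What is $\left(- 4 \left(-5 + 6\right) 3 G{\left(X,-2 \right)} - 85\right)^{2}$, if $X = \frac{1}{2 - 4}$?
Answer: $7009 + 1020 i \sqrt{6} \approx 7009.0 + 2498.5 i$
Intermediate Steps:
$X = - \frac{1}{2}$ ($X = \frac{1}{-2} = - \frac{1}{2} \approx -0.5$)
$G{\left(h,N \right)} = \sqrt{3} \sqrt{h}$ ($G{\left(h,N \right)} = \sqrt{3 h} = \sqrt{3} \sqrt{h}$)
$\left(- 4 \left(-5 + 6\right) 3 G{\left(X,-2 \right)} - 85\right)^{2} = \left(- 4 \left(-5 + 6\right) 3 \sqrt{3} \sqrt{- \frac{1}{2}} - 85\right)^{2} = \left(- 4 \cdot 1 \cdot 3 \sqrt{3} \frac{i \sqrt{2}}{2} - 85\right)^{2} = \left(\left(-4\right) 3 \frac{i \sqrt{6}}{2} - 85\right)^{2} = \left(- 12 \frac{i \sqrt{6}}{2} - 85\right)^{2} = \left(- 6 i \sqrt{6} - 85\right)^{2} = \left(-85 - 6 i \sqrt{6}\right)^{2}$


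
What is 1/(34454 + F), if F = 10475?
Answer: 1/44929 ≈ 2.2257e-5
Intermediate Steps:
1/(34454 + F) = 1/(34454 + 10475) = 1/44929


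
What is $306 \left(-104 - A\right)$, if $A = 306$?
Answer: $-125460$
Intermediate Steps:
$306 \left(-104 - A\right) = 306 \left(-104 - 306\right) = 306 \left(-410\right) = -125460$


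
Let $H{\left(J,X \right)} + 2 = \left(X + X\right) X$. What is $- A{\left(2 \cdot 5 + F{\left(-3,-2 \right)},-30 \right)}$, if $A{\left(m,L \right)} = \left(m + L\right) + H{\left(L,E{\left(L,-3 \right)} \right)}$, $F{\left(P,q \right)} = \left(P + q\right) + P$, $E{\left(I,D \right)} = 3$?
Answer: $12$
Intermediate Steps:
$H{\left(J,X \right)} = -2 + 2 X^{2}$ ($H{\left(J,X \right)} = -2 + \left(X + X\right) X = -2 + 2 X X = -2 + 2 X^{2}$)
$F{\left(P,q \right)} = q + 2 P$
$A{\left(m,L \right)} = 16 + L + m$ ($A{\left(m,L \right)} = \left(m + L\right) - \left(2 - 2 \cdot 3^{2}\right) = \left(L + m\right) + \left(-2 + 2 \cdot 9\right) = \left(L + m\right) + \left(-2 + 18\right) = \left(L + m\right) + 16 = 16 + L + m$)
$- A{\left(2 \cdot 5 + F{\left(-3,-2 \right)},-30 \right)} = - (16 - 30 + \left(2 \cdot 5 + \left(-2 + 2 \left(-3\right)\right)\right)) = - (16 - 30 + \left(10 - 8\right)) = - (16 - 30 + 2) = \left(-1\right) \left(-12\right) = 12$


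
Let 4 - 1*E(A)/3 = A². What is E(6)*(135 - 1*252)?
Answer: 11232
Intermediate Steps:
E(A) = 12 - 3*A²
E(6)*(135 - 1*252) = (12 - 3*6²)*(135 - 1*252) = (12 - 3*36)*(135 - 252) = (12 - 108)*(-117) = -96*(-117) = 11232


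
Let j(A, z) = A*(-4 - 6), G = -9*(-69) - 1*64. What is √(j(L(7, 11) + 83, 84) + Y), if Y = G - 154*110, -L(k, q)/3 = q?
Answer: I*√16883 ≈ 129.93*I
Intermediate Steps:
L(k, q) = -3*q
G = 557 (G = 621 - 64 = 557)
j(A, z) = -10*A (j(A, z) = A*(-10) = -10*A)
Y = -16383 (Y = 557 - 154*110 = 557 - 16940 = -16383)
√(j(L(7, 11) + 83, 84) + Y) = √(-10*(-3*11 + 83) - 16383) = √(-10*(-33 + 83) - 16383) = √(-10*50 - 16383) = √(-500 - 16383) = √(-16883) = I*√16883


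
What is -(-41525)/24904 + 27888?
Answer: 63142207/2264 ≈ 27890.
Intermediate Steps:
-(-41525)/24904 + 27888 = -1*(-3775/2264) + 27888 = 3775/2264 + 27888 = 63142207/2264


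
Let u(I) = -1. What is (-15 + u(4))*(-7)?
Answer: 112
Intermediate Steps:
(-15 + u(4))*(-7) = (-15 - 1)*(-7) = -16*(-7) = 112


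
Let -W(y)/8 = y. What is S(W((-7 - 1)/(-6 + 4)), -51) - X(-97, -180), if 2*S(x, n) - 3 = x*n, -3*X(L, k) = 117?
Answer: 1713/2 ≈ 856.50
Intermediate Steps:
W(y) = -8*y
X(L, k) = -39 (X(L, k) = -⅓*117 = -39)
S(x, n) = 3/2 + n*x/2 (S(x, n) = 3/2 + (x*n)/2 = 3/2 + (n*x)/2 = 3/2 + n*x/2)
S(W((-7 - 1)/(-6 + 4)), -51) - X(-97, -180) = (3/2 + (½)*(-51)*(-8*(-7 - 1)/(-6 + 4))) - 1*(-39) = (3/2 + (½)*(-51)*(-(-64)/(-2))) + 39 = (3/2 + (½)*(-51)*(-(-64)*(-1)/2)) + 39 = (3/2 + (½)*(-51)*(-8*4)) + 39 = (3/2 + (½)*(-51)*(-32)) + 39 = (3/2 + 816) + 39 = 1635/2 + 39 = 1713/2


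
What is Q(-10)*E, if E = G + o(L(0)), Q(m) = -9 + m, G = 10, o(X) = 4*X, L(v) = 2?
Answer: -342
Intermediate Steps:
E = 18 (E = 10 + 4*2 = 10 + 8 = 18)
Q(-10)*E = (-9 - 10)*18 = -19*18 = -342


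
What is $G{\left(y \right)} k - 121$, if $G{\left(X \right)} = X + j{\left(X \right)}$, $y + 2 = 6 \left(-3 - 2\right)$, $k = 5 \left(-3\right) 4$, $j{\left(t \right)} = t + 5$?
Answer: $3419$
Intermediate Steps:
$j{\left(t \right)} = 5 + t$
$k = -60$ ($k = \left(-15\right) 4 = -60$)
$y = -32$ ($y = -2 + 6 \left(-3 - 2\right) = -2 + 6 \left(-5\right) = -2 - 30 = -32$)
$G{\left(X \right)} = 5 + 2 X$ ($G{\left(X \right)} = X + \left(5 + X\right) = 5 + 2 X$)
$G{\left(y \right)} k - 121 = \left(5 + 2 \left(-32\right)\right) \left(-60\right) - 121 = \left(5 - 64\right) \left(-60\right) - 121 = \left(-59\right) \left(-60\right) - 121 = 3540 - 121 = 3419$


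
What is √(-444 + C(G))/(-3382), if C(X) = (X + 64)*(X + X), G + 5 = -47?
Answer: -3*I*√47/1691 ≈ -0.012163*I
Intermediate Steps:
G = -52 (G = -5 - 47 = -52)
C(X) = 2*X*(64 + X) (C(X) = (64 + X)*(2*X) = 2*X*(64 + X))
√(-444 + C(G))/(-3382) = √(-444 + 2*(-52)*(64 - 52))/(-3382) = √(-444 + 2*(-52)*12)*(-1/3382) = √(-444 - 1248)*(-1/3382) = √(-1692)*(-1/3382) = (6*I*√47)*(-1/3382) = -3*I*√47/1691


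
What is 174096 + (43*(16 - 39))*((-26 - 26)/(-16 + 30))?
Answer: 1244386/7 ≈ 1.7777e+5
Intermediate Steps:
174096 + (43*(16 - 39))*((-26 - 26)/(-16 + 30)) = 174096 + (43*(-23))*(-52/14) = 174096 - (-51428)/14 = 174096 - 989*(-26/7) = 174096 + 25714/7 = 1244386/7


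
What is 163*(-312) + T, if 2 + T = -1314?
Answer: -52172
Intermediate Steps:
T = -1316 (T = -2 - 1314 = -1316)
163*(-312) + T = 163*(-312) - 1316 = -50856 - 1316 = -52172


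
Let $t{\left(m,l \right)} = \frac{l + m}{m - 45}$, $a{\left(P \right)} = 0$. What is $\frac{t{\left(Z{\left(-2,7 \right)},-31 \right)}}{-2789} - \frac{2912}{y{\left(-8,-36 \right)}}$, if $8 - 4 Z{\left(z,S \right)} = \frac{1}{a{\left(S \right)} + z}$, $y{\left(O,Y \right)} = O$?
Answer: $\frac{49744571}{136661} \approx 364.0$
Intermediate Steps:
$Z{\left(z,S \right)} = 2 - \frac{1}{4 z}$ ($Z{\left(z,S \right)} = 2 - \frac{1}{4 \left(0 + z\right)} = 2 - \frac{1}{4 z}$)
$t{\left(m,l \right)} = \frac{l + m}{-45 + m}$
$\frac{t{\left(Z{\left(-2,7 \right)},-31 \right)}}{-2789} - \frac{2912}{y{\left(-8,-36 \right)}} = \frac{\frac{1}{-45 + \left(2 - \frac{1}{4 \left(-2\right)}\right)} \left(-31 + \left(2 - \frac{1}{4 \left(-2\right)}\right)\right)}{-2789} - \frac{2912}{-8} = \frac{-31 + \left(2 - - \frac{1}{8}\right)}{-45 + \left(2 - - \frac{1}{8}\right)} \left(- \frac{1}{2789}\right) - -364 = \frac{-31 + \left(2 + \frac{1}{8}\right)}{-45 + \left(2 + \frac{1}{8}\right)} \left(- \frac{1}{2789}\right) + 364 = \frac{-31 + \frac{17}{8}}{-45 + \frac{17}{8}} \left(- \frac{1}{2789}\right) + 364 = \frac{1}{- \frac{343}{8}} \left(- \frac{231}{8}\right) \left(- \frac{1}{2789}\right) + 364 = \left(- \frac{8}{343}\right) \left(- \frac{231}{8}\right) \left(- \frac{1}{2789}\right) + 364 = \frac{33}{49} \left(- \frac{1}{2789}\right) + 364 = - \frac{33}{136661} + 364 = \frac{49744571}{136661}$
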